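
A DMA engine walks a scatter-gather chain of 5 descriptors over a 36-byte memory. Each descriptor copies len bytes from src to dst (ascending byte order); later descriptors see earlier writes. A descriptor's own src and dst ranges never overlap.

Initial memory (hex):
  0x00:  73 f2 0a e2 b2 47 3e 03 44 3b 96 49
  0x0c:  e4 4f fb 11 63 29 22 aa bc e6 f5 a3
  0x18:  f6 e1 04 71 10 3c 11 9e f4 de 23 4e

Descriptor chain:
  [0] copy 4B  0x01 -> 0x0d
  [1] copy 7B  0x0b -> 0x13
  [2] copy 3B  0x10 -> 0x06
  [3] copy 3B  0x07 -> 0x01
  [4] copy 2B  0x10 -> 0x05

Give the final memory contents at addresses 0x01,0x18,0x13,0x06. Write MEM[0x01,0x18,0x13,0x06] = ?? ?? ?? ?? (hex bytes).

[0] 0x01->0x0d len=4 : f2 0a e2 b2
[1] 0x0b->0x13 len=7 : 49 e4 f2 0a e2 b2 29
[2] 0x10->0x06 len=3 : b2 29 22
[3] 0x07->0x01 len=3 : 29 22 3b
[4] 0x10->0x05 len=2 : b2 29
query mem[0x01]=0x29, mem[0x18]=0xb2, mem[0x13]=0x49, mem[0x06]=0x29

MEM[0x01,0x18,0x13,0x06] = 29 b2 49 29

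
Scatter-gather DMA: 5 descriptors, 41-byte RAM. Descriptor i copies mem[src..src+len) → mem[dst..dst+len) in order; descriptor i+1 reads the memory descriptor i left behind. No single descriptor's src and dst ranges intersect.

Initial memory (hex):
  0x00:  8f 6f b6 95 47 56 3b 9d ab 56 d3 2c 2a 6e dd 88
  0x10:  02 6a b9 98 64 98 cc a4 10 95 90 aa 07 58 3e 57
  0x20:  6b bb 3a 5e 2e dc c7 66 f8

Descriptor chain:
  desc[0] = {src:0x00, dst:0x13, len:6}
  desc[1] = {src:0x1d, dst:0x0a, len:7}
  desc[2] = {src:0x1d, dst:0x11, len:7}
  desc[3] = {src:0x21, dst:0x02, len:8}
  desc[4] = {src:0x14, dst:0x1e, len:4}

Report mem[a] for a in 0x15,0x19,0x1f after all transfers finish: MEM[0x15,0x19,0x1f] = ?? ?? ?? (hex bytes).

MEM[0x15,0x19,0x1f] = bb 95 bb

[0] 0x00->0x13 len=6 : 8f 6f b6 95 47 56
[1] 0x1d->0x0a len=7 : 58 3e 57 6b bb 3a 5e
[2] 0x1d->0x11 len=7 : 58 3e 57 6b bb 3a 5e
[3] 0x21->0x02 len=8 : bb 3a 5e 2e dc c7 66 f8
[4] 0x14->0x1e len=4 : 6b bb 3a 5e
query mem[0x15]=0xbb, mem[0x19]=0x95, mem[0x1f]=0xbb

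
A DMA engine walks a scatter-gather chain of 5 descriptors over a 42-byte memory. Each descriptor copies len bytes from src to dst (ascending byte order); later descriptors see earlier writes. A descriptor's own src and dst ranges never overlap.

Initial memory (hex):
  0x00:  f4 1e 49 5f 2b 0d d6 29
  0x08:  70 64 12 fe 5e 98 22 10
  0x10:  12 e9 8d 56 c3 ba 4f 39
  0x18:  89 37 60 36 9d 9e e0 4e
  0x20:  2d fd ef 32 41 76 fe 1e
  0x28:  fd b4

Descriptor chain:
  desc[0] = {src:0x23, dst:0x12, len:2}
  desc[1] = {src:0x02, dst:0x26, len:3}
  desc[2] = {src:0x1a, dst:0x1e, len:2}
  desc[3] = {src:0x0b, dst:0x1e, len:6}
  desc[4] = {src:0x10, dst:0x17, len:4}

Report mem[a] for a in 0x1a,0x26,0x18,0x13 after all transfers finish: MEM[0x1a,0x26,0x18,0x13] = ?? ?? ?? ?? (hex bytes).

MEM[0x1a,0x26,0x18,0x13] = 41 49 e9 41

#0 dst[0x12+2] := {0x32,0x41}
#1 dst[0x26+3] := {0x49,0x5f,0x2b}
#2 dst[0x1e+2] := {0x60,0x36}
#3 dst[0x1e+6] := {0xfe,0x5e,0x98,0x22,0x10,0x12}
#4 dst[0x17+4] := {0x12,0xe9,0x32,0x41}
query mem[0x1a]=0x41, mem[0x26]=0x49, mem[0x18]=0xe9, mem[0x13]=0x41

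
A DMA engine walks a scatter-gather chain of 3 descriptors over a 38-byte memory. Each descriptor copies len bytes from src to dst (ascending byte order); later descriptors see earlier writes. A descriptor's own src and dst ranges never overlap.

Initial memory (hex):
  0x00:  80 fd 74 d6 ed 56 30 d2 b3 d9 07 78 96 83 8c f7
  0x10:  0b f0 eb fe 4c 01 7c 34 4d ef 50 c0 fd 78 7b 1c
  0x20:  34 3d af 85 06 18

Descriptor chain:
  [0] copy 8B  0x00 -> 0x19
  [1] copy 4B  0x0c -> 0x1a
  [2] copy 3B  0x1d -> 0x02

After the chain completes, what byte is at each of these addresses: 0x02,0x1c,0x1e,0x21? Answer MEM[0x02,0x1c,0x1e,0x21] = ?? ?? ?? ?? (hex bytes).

MEM[0x02,0x1c,0x1e,0x21] = f7 8c 56 3d

[0] 0x00->0x19 len=8 : 80 fd 74 d6 ed 56 30 d2
[1] 0x0c->0x1a len=4 : 96 83 8c f7
[2] 0x1d->0x02 len=3 : f7 56 30
query mem[0x02]=0xf7, mem[0x1c]=0x8c, mem[0x1e]=0x56, mem[0x21]=0x3d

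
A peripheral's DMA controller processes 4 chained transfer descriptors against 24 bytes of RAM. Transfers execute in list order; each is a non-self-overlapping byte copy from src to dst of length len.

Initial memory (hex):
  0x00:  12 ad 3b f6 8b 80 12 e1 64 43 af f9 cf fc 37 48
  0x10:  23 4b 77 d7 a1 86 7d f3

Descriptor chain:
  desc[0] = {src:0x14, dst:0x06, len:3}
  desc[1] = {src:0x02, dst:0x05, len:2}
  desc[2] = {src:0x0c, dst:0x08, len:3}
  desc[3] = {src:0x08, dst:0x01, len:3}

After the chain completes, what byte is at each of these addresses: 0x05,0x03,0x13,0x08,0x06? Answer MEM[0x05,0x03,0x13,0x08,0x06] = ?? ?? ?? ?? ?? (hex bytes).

D0: mem[0x06..0x08] <- [a1 86 7d]
D1: mem[0x05..0x06] <- [3b f6]
D2: mem[0x08..0x0a] <- [cf fc 37]
D3: mem[0x01..0x03] <- [cf fc 37]
query mem[0x05]=0x3b, mem[0x03]=0x37, mem[0x13]=0xd7, mem[0x08]=0xcf, mem[0x06]=0xf6

MEM[0x05,0x03,0x13,0x08,0x06] = 3b 37 d7 cf f6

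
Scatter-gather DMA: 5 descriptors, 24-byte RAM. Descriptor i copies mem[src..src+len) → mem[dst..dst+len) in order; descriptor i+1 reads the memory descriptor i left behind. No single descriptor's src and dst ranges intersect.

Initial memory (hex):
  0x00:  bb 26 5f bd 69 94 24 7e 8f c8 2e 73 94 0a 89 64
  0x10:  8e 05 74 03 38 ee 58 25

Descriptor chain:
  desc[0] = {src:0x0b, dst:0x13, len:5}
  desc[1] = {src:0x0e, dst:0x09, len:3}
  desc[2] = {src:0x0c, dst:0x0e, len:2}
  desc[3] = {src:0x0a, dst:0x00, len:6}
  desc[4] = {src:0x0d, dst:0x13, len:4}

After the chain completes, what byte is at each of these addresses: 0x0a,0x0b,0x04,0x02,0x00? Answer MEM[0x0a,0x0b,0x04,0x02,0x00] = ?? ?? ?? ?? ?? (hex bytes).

D0: mem[0x13..0x17] <- [73 94 0a 89 64]
D1: mem[0x09..0x0b] <- [89 64 8e]
D2: mem[0x0e..0x0f] <- [94 0a]
D3: mem[0x00..0x05] <- [64 8e 94 0a 94 0a]
D4: mem[0x13..0x16] <- [0a 94 0a 8e]
query mem[0x0a]=0x64, mem[0x0b]=0x8e, mem[0x04]=0x94, mem[0x02]=0x94, mem[0x00]=0x64

MEM[0x0a,0x0b,0x04,0x02,0x00] = 64 8e 94 94 64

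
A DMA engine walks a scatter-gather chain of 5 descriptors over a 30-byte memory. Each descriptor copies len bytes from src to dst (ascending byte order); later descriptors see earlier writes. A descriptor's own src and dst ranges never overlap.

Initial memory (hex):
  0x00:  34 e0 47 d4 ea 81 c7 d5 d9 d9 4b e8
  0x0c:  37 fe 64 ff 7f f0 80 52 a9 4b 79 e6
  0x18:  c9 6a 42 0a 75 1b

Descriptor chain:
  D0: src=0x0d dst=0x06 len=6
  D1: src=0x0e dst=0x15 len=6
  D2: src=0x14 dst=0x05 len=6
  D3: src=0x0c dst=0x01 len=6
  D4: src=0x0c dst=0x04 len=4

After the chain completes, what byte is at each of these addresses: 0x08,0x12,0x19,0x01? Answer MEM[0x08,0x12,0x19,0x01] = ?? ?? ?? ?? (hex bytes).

#0 dst[0x06+6] := {0xfe,0x64,0xff,0x7f,0xf0,0x80}
#1 dst[0x15+6] := {0x64,0xff,0x7f,0xf0,0x80,0x52}
#2 dst[0x05+6] := {0xa9,0x64,0xff,0x7f,0xf0,0x80}
#3 dst[0x01+6] := {0x37,0xfe,0x64,0xff,0x7f,0xf0}
#4 dst[0x04+4] := {0x37,0xfe,0x64,0xff}
query mem[0x08]=0x7f, mem[0x12]=0x80, mem[0x19]=0x80, mem[0x01]=0x37

MEM[0x08,0x12,0x19,0x01] = 7f 80 80 37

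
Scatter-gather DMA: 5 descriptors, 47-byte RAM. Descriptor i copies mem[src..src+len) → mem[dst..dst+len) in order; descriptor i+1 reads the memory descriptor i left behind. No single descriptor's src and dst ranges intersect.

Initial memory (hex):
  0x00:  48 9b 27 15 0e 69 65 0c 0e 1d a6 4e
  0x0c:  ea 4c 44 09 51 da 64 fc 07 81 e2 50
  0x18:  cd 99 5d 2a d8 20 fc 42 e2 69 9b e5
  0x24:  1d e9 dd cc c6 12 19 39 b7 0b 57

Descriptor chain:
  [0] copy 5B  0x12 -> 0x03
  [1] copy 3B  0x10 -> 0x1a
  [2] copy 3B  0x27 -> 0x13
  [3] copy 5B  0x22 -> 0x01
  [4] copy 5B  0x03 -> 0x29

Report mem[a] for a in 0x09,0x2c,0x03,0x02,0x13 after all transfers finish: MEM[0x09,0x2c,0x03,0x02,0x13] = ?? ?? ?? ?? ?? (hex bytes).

MEM[0x09,0x2c,0x03,0x02,0x13] = 1d 81 1d e5 cc

D0: mem[0x03..0x07] <- [64 fc 07 81 e2]
D1: mem[0x1a..0x1c] <- [51 da 64]
D2: mem[0x13..0x15] <- [cc c6 12]
D3: mem[0x01..0x05] <- [9b e5 1d e9 dd]
D4: mem[0x29..0x2d] <- [1d e9 dd 81 e2]
query mem[0x09]=0x1d, mem[0x2c]=0x81, mem[0x03]=0x1d, mem[0x02]=0xe5, mem[0x13]=0xcc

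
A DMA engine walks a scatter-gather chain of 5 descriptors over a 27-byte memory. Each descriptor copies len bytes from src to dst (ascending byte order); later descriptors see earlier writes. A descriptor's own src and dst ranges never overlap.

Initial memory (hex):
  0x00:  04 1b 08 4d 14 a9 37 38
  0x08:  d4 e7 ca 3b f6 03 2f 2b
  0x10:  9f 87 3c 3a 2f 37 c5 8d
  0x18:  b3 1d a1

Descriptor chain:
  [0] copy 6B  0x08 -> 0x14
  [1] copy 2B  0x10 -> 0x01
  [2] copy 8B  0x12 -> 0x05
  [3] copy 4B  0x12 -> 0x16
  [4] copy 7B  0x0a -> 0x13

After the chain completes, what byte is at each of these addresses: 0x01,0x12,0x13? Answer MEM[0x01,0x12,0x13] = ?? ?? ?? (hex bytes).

MEM[0x01,0x12,0x13] = 9f 3c 3b

D0: mem[0x14..0x19] <- [d4 e7 ca 3b f6 03]
D1: mem[0x01..0x02] <- [9f 87]
D2: mem[0x05..0x0c] <- [3c 3a d4 e7 ca 3b f6 03]
D3: mem[0x16..0x19] <- [3c 3a d4 e7]
D4: mem[0x13..0x19] <- [3b f6 03 03 2f 2b 9f]
query mem[0x01]=0x9f, mem[0x12]=0x3c, mem[0x13]=0x3b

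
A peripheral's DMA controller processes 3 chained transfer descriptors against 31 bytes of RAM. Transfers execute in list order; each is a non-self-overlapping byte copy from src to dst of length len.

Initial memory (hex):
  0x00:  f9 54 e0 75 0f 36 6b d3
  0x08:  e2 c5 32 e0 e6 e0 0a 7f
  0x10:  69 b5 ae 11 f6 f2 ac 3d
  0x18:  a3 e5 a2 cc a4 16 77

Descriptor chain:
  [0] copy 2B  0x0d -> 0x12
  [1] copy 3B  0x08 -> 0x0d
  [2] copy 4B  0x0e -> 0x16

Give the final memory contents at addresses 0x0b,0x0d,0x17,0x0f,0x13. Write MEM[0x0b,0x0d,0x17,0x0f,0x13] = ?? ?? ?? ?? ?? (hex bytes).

#0 dst[0x12+2] := {0xe0,0x0a}
#1 dst[0x0d+3] := {0xe2,0xc5,0x32}
#2 dst[0x16+4] := {0xc5,0x32,0x69,0xb5}
query mem[0x0b]=0xe0, mem[0x0d]=0xe2, mem[0x17]=0x32, mem[0x0f]=0x32, mem[0x13]=0x0a

MEM[0x0b,0x0d,0x17,0x0f,0x13] = e0 e2 32 32 0a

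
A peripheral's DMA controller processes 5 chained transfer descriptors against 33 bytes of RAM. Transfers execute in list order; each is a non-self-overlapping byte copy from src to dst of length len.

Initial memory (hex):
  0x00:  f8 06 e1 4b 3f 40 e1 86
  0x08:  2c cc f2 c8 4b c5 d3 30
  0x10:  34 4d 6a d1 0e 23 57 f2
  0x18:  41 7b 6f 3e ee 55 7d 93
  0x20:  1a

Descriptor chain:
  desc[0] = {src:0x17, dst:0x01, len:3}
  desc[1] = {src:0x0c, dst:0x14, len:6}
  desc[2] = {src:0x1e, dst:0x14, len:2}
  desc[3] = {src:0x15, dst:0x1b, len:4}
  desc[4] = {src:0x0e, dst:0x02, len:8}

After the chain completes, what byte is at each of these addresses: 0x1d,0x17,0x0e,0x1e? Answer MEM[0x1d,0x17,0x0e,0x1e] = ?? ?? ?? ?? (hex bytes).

MEM[0x1d,0x17,0x0e,0x1e] = 30 30 d3 34

#0 dst[0x01+3] := {0xf2,0x41,0x7b}
#1 dst[0x14+6] := {0x4b,0xc5,0xd3,0x30,0x34,0x4d}
#2 dst[0x14+2] := {0x7d,0x93}
#3 dst[0x1b+4] := {0x93,0xd3,0x30,0x34}
#4 dst[0x02+8] := {0xd3,0x30,0x34,0x4d,0x6a,0xd1,0x7d,0x93}
query mem[0x1d]=0x30, mem[0x17]=0x30, mem[0x0e]=0xd3, mem[0x1e]=0x34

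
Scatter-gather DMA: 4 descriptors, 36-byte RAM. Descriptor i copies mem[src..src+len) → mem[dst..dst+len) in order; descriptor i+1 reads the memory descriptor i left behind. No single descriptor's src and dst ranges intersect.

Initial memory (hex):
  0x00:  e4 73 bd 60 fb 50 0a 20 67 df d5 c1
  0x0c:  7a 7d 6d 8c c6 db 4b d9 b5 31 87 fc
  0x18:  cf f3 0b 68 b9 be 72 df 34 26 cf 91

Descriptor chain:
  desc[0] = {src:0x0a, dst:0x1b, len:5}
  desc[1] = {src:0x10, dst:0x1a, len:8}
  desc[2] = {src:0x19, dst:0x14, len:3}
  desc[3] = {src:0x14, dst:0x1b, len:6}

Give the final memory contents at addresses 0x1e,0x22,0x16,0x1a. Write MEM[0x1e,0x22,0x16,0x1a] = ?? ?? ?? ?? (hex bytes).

  after D0: wrote 5B at 0x1b = d5c17a7d6d
  after D1: wrote 8B at 0x1a = c6db4bd9b53187fc
  after D2: wrote 3B at 0x14 = f3c6db
  after D3: wrote 6B at 0x1b = f3c6dbfccff3
query mem[0x1e]=0xfc, mem[0x22]=0xcf, mem[0x16]=0xdb, mem[0x1a]=0xc6

MEM[0x1e,0x22,0x16,0x1a] = fc cf db c6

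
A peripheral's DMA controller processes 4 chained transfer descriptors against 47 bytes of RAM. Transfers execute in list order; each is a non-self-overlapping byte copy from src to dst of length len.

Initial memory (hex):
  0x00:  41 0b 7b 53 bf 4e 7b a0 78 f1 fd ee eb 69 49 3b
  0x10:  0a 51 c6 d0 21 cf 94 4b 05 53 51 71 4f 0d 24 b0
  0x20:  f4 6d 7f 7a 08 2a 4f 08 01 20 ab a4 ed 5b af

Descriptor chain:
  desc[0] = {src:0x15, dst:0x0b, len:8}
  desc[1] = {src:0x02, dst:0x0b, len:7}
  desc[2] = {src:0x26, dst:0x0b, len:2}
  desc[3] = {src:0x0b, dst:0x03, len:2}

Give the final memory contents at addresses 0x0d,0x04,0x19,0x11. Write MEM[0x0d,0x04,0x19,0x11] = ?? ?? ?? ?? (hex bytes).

MEM[0x0d,0x04,0x19,0x11] = bf 08 53 78

D0: mem[0x0b..0x12] <- [cf 94 4b 05 53 51 71 4f]
D1: mem[0x0b..0x11] <- [7b 53 bf 4e 7b a0 78]
D2: mem[0x0b..0x0c] <- [4f 08]
D3: mem[0x03..0x04] <- [4f 08]
query mem[0x0d]=0xbf, mem[0x04]=0x08, mem[0x19]=0x53, mem[0x11]=0x78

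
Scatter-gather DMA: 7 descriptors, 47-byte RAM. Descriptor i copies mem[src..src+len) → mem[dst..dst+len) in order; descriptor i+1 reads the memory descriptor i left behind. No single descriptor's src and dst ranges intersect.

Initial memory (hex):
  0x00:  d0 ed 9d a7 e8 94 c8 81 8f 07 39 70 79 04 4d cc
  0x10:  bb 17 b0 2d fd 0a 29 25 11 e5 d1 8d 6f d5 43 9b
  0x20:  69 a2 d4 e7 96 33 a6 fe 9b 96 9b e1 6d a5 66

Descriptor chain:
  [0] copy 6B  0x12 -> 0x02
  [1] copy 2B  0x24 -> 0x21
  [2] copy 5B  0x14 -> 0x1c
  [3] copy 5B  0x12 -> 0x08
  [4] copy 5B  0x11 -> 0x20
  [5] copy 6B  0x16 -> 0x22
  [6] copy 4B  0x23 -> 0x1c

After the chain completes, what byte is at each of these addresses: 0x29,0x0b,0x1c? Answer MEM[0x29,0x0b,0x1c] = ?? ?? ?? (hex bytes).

MEM[0x29,0x0b,0x1c] = 96 0a 25

#0 dst[0x02+6] := {0xb0,0x2d,0xfd,0x0a,0x29,0x25}
#1 dst[0x21+2] := {0x96,0x33}
#2 dst[0x1c+5] := {0xfd,0x0a,0x29,0x25,0x11}
#3 dst[0x08+5] := {0xb0,0x2d,0xfd,0x0a,0x29}
#4 dst[0x20+5] := {0x17,0xb0,0x2d,0xfd,0x0a}
#5 dst[0x22+6] := {0x29,0x25,0x11,0xe5,0xd1,0x8d}
#6 dst[0x1c+4] := {0x25,0x11,0xe5,0xd1}
query mem[0x29]=0x96, mem[0x0b]=0x0a, mem[0x1c]=0x25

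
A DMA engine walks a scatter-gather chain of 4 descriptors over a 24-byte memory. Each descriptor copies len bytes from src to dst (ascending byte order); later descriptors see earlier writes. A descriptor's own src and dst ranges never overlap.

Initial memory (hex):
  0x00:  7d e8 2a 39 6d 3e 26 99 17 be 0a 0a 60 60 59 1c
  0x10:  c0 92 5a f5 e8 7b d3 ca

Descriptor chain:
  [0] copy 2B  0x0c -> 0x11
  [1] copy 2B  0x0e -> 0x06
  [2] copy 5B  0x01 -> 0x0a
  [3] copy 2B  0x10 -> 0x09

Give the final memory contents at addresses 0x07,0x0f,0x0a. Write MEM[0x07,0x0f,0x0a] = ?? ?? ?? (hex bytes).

[0] 0x0c->0x11 len=2 : 60 60
[1] 0x0e->0x06 len=2 : 59 1c
[2] 0x01->0x0a len=5 : e8 2a 39 6d 3e
[3] 0x10->0x09 len=2 : c0 60
query mem[0x07]=0x1c, mem[0x0f]=0x1c, mem[0x0a]=0x60

MEM[0x07,0x0f,0x0a] = 1c 1c 60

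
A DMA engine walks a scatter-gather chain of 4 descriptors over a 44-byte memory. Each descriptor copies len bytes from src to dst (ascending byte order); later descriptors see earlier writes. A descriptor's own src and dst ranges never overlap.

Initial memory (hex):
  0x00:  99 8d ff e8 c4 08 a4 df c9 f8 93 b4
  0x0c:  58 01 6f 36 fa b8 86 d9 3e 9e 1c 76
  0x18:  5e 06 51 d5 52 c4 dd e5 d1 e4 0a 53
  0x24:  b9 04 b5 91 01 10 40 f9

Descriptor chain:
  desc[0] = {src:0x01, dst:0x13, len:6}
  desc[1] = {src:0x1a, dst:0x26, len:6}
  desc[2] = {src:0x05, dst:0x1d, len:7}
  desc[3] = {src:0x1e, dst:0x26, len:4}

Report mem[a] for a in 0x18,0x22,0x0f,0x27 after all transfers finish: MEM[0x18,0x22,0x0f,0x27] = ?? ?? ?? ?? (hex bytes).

  after D0: wrote 6B at 0x13 = 8dffe8c408a4
  after D1: wrote 6B at 0x26 = 51d552c4dde5
  after D2: wrote 7B at 0x1d = 08a4dfc9f893b4
  after D3: wrote 4B at 0x26 = a4dfc9f8
query mem[0x18]=0xa4, mem[0x22]=0x93, mem[0x0f]=0x36, mem[0x27]=0xdf

MEM[0x18,0x22,0x0f,0x27] = a4 93 36 df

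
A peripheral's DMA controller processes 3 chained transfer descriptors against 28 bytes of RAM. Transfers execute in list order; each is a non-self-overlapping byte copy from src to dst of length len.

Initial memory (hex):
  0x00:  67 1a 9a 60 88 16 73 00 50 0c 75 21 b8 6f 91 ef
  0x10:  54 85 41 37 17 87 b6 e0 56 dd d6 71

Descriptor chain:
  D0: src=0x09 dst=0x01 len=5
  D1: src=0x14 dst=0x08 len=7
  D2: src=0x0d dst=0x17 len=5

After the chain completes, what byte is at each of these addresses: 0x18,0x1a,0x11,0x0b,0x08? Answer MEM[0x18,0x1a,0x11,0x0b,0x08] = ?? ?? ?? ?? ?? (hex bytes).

MEM[0x18,0x1a,0x11,0x0b,0x08] = d6 54 85 e0 17

D0: mem[0x01..0x05] <- [0c 75 21 b8 6f]
D1: mem[0x08..0x0e] <- [17 87 b6 e0 56 dd d6]
D2: mem[0x17..0x1b] <- [dd d6 ef 54 85]
query mem[0x18]=0xd6, mem[0x1a]=0x54, mem[0x11]=0x85, mem[0x0b]=0xe0, mem[0x08]=0x17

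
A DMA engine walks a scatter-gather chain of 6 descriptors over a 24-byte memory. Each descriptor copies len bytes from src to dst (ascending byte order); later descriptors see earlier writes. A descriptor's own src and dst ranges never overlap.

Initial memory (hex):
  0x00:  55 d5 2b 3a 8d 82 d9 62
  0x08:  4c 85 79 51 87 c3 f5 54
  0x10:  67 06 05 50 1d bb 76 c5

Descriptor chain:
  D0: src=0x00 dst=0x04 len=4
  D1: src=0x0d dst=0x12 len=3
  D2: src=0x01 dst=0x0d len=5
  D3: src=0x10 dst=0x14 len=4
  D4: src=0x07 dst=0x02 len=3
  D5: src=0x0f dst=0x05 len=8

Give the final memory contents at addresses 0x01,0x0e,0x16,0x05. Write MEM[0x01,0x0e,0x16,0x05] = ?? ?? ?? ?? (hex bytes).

  after D0: wrote 4B at 0x04 = 55d52b3a
  after D1: wrote 3B at 0x12 = c3f554
  after D2: wrote 5B at 0x0d = d52b3a55d5
  after D3: wrote 4B at 0x14 = 55d5c3f5
  after D4: wrote 3B at 0x02 = 3a4c85
  after D5: wrote 8B at 0x05 = 3a55d5c3f555d5c3
query mem[0x01]=0xd5, mem[0x0e]=0x2b, mem[0x16]=0xc3, mem[0x05]=0x3a

MEM[0x01,0x0e,0x16,0x05] = d5 2b c3 3a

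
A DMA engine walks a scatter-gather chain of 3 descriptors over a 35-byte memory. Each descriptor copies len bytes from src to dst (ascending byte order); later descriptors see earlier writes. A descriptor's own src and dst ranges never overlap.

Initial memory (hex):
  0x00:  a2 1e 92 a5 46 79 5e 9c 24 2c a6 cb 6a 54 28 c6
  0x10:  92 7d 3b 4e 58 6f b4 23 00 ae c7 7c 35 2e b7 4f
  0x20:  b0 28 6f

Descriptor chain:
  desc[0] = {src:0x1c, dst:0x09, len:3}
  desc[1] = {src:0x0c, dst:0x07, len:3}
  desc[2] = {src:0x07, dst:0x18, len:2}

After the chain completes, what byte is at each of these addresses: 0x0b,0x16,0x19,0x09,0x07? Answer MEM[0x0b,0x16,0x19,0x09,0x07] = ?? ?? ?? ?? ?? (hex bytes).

MEM[0x0b,0x16,0x19,0x09,0x07] = b7 b4 54 28 6a

D0: mem[0x09..0x0b] <- [35 2e b7]
D1: mem[0x07..0x09] <- [6a 54 28]
D2: mem[0x18..0x19] <- [6a 54]
query mem[0x0b]=0xb7, mem[0x16]=0xb4, mem[0x19]=0x54, mem[0x09]=0x28, mem[0x07]=0x6a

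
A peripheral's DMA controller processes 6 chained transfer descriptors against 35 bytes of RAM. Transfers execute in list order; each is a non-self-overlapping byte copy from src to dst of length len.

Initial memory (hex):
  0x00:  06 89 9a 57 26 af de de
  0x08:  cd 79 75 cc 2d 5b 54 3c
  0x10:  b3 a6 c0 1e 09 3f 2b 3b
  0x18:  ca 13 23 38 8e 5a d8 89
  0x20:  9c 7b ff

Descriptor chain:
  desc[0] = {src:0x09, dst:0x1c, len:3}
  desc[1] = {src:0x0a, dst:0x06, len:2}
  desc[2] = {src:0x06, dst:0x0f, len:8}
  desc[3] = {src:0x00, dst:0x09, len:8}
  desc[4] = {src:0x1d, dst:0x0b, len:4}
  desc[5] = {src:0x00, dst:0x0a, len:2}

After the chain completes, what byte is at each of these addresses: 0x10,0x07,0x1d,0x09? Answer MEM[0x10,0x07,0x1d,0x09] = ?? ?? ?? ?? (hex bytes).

MEM[0x10,0x07,0x1d,0x09] = cc cc 75 06

[0] 0x09->0x1c len=3 : 79 75 cc
[1] 0x0a->0x06 len=2 : 75 cc
[2] 0x06->0x0f len=8 : 75 cc cd 79 75 cc 2d 5b
[3] 0x00->0x09 len=8 : 06 89 9a 57 26 af 75 cc
[4] 0x1d->0x0b len=4 : 75 cc 89 9c
[5] 0x00->0x0a len=2 : 06 89
query mem[0x10]=0xcc, mem[0x07]=0xcc, mem[0x1d]=0x75, mem[0x09]=0x06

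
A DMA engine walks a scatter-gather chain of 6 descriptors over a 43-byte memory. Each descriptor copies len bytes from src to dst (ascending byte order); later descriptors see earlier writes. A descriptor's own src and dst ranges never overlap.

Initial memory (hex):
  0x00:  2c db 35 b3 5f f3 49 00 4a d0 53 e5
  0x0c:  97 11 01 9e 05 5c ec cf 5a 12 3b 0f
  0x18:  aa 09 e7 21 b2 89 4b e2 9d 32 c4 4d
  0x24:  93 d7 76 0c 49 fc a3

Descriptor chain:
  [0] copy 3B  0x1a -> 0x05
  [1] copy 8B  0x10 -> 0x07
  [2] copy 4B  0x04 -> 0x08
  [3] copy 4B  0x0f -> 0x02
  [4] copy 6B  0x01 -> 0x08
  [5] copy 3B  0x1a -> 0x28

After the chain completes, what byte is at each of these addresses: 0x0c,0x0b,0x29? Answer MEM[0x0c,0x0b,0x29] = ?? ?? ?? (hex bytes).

MEM[0x0c,0x0b,0x29] = ec 5c 21

[0] 0x1a->0x05 len=3 : e7 21 b2
[1] 0x10->0x07 len=8 : 05 5c ec cf 5a 12 3b 0f
[2] 0x04->0x08 len=4 : 5f e7 21 05
[3] 0x0f->0x02 len=4 : 9e 05 5c ec
[4] 0x01->0x08 len=6 : db 9e 05 5c ec 21
[5] 0x1a->0x28 len=3 : e7 21 b2
query mem[0x0c]=0xec, mem[0x0b]=0x5c, mem[0x29]=0x21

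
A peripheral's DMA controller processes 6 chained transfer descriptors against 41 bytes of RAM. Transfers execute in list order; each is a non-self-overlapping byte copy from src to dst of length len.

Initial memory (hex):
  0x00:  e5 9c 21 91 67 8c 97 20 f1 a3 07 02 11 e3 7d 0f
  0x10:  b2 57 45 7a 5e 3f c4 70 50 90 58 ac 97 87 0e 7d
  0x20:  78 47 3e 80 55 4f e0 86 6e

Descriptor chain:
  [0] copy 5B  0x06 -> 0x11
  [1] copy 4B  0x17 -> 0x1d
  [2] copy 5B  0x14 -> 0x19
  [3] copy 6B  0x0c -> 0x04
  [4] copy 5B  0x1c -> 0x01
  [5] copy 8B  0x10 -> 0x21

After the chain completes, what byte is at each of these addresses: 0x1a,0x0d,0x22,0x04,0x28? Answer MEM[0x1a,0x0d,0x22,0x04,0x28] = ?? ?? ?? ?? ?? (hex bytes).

MEM[0x1a,0x0d,0x22,0x04,0x28] = 07 e3 97 90 70

#0 dst[0x11+5] := {0x97,0x20,0xf1,0xa3,0x07}
#1 dst[0x1d+4] := {0x70,0x50,0x90,0x58}
#2 dst[0x19+5] := {0xa3,0x07,0xc4,0x70,0x50}
#3 dst[0x04+6] := {0x11,0xe3,0x7d,0x0f,0xb2,0x97}
#4 dst[0x01+5] := {0x70,0x50,0x50,0x90,0x58}
#5 dst[0x21+8] := {0xb2,0x97,0x20,0xf1,0xa3,0x07,0xc4,0x70}
query mem[0x1a]=0x07, mem[0x0d]=0xe3, mem[0x22]=0x97, mem[0x04]=0x90, mem[0x28]=0x70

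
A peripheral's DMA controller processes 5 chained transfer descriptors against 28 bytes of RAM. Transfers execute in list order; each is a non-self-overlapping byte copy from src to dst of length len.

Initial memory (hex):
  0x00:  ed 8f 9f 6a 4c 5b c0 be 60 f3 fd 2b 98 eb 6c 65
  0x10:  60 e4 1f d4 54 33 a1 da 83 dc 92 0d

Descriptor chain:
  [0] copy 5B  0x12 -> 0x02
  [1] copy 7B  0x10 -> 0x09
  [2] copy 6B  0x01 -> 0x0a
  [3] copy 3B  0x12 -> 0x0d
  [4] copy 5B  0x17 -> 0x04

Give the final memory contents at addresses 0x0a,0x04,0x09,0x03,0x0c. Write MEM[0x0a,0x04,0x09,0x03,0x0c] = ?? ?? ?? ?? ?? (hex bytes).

[0] 0x12->0x02 len=5 : 1f d4 54 33 a1
[1] 0x10->0x09 len=7 : 60 e4 1f d4 54 33 a1
[2] 0x01->0x0a len=6 : 8f 1f d4 54 33 a1
[3] 0x12->0x0d len=3 : 1f d4 54
[4] 0x17->0x04 len=5 : da 83 dc 92 0d
query mem[0x0a]=0x8f, mem[0x04]=0xda, mem[0x09]=0x60, mem[0x03]=0xd4, mem[0x0c]=0xd4

MEM[0x0a,0x04,0x09,0x03,0x0c] = 8f da 60 d4 d4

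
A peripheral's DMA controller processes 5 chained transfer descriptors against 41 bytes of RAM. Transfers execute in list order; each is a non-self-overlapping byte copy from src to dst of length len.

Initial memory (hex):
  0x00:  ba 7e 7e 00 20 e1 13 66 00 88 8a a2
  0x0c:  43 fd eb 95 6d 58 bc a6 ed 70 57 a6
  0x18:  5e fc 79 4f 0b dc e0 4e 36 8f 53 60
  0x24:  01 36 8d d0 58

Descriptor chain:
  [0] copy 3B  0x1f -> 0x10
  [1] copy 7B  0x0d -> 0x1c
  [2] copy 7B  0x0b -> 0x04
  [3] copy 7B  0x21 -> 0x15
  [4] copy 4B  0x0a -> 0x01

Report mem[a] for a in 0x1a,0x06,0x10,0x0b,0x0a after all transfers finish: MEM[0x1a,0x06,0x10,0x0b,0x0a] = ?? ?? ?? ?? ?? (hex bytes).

MEM[0x1a,0x06,0x10,0x0b,0x0a] = 8d fd 4e a2 36

#0 dst[0x10+3] := {0x4e,0x36,0x8f}
#1 dst[0x1c+7] := {0xfd,0xeb,0x95,0x4e,0x36,0x8f,0xa6}
#2 dst[0x04+7] := {0xa2,0x43,0xfd,0xeb,0x95,0x4e,0x36}
#3 dst[0x15+7] := {0x8f,0xa6,0x60,0x01,0x36,0x8d,0xd0}
#4 dst[0x01+4] := {0x36,0xa2,0x43,0xfd}
query mem[0x1a]=0x8d, mem[0x06]=0xfd, mem[0x10]=0x4e, mem[0x0b]=0xa2, mem[0x0a]=0x36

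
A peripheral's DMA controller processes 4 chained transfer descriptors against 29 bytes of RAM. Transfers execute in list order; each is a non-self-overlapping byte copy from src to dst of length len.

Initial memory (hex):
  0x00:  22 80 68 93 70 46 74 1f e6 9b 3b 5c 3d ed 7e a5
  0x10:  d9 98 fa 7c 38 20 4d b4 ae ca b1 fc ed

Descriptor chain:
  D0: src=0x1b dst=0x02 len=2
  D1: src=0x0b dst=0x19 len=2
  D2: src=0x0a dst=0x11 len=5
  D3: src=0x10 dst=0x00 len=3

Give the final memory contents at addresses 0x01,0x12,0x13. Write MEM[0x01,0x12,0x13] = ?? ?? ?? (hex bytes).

MEM[0x01,0x12,0x13] = 3b 5c 3d

D0: mem[0x02..0x03] <- [fc ed]
D1: mem[0x19..0x1a] <- [5c 3d]
D2: mem[0x11..0x15] <- [3b 5c 3d ed 7e]
D3: mem[0x00..0x02] <- [d9 3b 5c]
query mem[0x01]=0x3b, mem[0x12]=0x5c, mem[0x13]=0x3d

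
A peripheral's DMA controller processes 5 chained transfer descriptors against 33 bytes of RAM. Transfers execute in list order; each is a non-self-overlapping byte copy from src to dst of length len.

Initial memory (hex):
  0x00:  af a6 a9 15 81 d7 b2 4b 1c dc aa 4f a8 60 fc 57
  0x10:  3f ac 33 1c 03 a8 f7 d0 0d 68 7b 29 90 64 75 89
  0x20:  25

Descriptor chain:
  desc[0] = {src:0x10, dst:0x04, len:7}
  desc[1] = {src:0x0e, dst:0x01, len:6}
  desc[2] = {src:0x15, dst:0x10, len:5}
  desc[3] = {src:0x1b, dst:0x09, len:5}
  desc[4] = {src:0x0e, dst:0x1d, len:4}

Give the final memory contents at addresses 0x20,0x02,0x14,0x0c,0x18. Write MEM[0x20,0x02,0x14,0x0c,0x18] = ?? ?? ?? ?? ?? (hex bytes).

MEM[0x20,0x02,0x14,0x0c,0x18] = f7 57 68 75 0d

#0 dst[0x04+7] := {0x3f,0xac,0x33,0x1c,0x03,0xa8,0xf7}
#1 dst[0x01+6] := {0xfc,0x57,0x3f,0xac,0x33,0x1c}
#2 dst[0x10+5] := {0xa8,0xf7,0xd0,0x0d,0x68}
#3 dst[0x09+5] := {0x29,0x90,0x64,0x75,0x89}
#4 dst[0x1d+4] := {0xfc,0x57,0xa8,0xf7}
query mem[0x20]=0xf7, mem[0x02]=0x57, mem[0x14]=0x68, mem[0x0c]=0x75, mem[0x18]=0x0d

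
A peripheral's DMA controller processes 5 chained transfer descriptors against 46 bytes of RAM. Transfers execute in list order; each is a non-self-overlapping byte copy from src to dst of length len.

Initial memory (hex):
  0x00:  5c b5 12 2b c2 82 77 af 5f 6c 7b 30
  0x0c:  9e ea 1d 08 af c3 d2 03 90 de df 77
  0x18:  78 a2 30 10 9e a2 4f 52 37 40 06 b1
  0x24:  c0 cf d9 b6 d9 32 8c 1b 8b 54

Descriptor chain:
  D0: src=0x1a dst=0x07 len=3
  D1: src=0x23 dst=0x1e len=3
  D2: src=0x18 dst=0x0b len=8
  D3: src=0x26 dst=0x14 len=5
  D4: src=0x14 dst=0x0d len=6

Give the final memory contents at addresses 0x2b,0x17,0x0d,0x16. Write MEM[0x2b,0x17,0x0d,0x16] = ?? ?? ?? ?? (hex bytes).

#0 dst[0x07+3] := {0x30,0x10,0x9e}
#1 dst[0x1e+3] := {0xb1,0xc0,0xcf}
#2 dst[0x0b+8] := {0x78,0xa2,0x30,0x10,0x9e,0xa2,0xb1,0xc0}
#3 dst[0x14+5] := {0xd9,0xb6,0xd9,0x32,0x8c}
#4 dst[0x0d+6] := {0xd9,0xb6,0xd9,0x32,0x8c,0xa2}
query mem[0x2b]=0x1b, mem[0x17]=0x32, mem[0x0d]=0xd9, mem[0x16]=0xd9

MEM[0x2b,0x17,0x0d,0x16] = 1b 32 d9 d9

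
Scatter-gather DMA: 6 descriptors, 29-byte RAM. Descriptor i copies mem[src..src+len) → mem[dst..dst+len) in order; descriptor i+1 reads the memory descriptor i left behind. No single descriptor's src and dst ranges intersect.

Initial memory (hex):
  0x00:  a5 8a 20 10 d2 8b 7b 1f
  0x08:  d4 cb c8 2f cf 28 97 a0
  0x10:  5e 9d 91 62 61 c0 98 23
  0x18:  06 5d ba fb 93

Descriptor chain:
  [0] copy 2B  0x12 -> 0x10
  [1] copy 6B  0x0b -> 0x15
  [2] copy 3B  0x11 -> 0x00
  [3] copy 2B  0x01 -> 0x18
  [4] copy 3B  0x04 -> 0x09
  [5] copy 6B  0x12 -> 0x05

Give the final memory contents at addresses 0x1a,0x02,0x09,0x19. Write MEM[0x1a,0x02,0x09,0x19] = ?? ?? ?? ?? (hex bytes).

[0] 0x12->0x10 len=2 : 91 62
[1] 0x0b->0x15 len=6 : 2f cf 28 97 a0 91
[2] 0x11->0x00 len=3 : 62 91 62
[3] 0x01->0x18 len=2 : 91 62
[4] 0x04->0x09 len=3 : d2 8b 7b
[5] 0x12->0x05 len=6 : 91 62 61 2f cf 28
query mem[0x1a]=0x91, mem[0x02]=0x62, mem[0x09]=0xcf, mem[0x19]=0x62

MEM[0x1a,0x02,0x09,0x19] = 91 62 cf 62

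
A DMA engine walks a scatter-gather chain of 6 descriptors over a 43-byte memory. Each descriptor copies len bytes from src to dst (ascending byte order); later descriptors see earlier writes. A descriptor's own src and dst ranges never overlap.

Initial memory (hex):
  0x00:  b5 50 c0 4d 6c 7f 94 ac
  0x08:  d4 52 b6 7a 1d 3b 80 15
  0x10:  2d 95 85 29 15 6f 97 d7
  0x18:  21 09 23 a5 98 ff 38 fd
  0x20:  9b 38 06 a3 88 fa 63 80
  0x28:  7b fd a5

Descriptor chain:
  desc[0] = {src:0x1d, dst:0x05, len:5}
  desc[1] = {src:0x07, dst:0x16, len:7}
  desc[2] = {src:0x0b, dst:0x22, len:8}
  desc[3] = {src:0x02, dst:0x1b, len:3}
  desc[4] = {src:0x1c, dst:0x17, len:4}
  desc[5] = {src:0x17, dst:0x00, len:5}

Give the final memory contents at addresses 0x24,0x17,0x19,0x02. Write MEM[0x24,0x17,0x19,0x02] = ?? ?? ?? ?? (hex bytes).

MEM[0x24,0x17,0x19,0x02] = 3b 4d 38 38

#0 dst[0x05+5] := {0xff,0x38,0xfd,0x9b,0x38}
#1 dst[0x16+7] := {0xfd,0x9b,0x38,0xb6,0x7a,0x1d,0x3b}
#2 dst[0x22+8] := {0x7a,0x1d,0x3b,0x80,0x15,0x2d,0x95,0x85}
#3 dst[0x1b+3] := {0xc0,0x4d,0x6c}
#4 dst[0x17+4] := {0x4d,0x6c,0x38,0xfd}
#5 dst[0x00+5] := {0x4d,0x6c,0x38,0xfd,0xc0}
query mem[0x24]=0x3b, mem[0x17]=0x4d, mem[0x19]=0x38, mem[0x02]=0x38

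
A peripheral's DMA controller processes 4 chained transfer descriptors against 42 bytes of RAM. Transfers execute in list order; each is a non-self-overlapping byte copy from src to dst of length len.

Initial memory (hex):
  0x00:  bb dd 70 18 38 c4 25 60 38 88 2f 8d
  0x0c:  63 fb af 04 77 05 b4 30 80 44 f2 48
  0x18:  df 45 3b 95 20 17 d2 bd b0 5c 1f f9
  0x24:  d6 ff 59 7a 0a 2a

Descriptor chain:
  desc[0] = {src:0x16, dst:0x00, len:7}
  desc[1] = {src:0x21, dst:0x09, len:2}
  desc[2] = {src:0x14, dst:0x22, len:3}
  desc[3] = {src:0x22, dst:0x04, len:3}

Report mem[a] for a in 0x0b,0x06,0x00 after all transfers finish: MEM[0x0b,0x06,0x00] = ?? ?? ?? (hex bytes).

  after D0: wrote 7B at 0x00 = f248df453b9520
  after D1: wrote 2B at 0x09 = 5c1f
  after D2: wrote 3B at 0x22 = 8044f2
  after D3: wrote 3B at 0x04 = 8044f2
query mem[0x0b]=0x8d, mem[0x06]=0xf2, mem[0x00]=0xf2

MEM[0x0b,0x06,0x00] = 8d f2 f2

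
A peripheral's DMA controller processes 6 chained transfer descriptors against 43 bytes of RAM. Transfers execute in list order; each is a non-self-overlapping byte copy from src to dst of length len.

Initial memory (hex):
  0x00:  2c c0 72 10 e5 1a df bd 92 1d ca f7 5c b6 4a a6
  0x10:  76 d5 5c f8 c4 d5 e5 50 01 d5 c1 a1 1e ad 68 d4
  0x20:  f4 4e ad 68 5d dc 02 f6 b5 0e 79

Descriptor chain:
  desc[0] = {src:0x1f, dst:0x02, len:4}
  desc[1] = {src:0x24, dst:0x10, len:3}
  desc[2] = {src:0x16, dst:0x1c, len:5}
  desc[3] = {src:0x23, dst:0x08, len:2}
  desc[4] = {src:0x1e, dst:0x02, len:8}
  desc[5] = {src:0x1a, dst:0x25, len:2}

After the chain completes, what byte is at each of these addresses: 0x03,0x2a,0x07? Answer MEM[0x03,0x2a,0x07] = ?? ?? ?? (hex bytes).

  after D0: wrote 4B at 0x02 = d4f44ead
  after D1: wrote 3B at 0x10 = 5ddc02
  after D2: wrote 5B at 0x1c = e55001d5c1
  after D3: wrote 2B at 0x08 = 685d
  after D4: wrote 8B at 0x02 = 01d5c14ead685ddc
  after D5: wrote 2B at 0x25 = c1a1
query mem[0x03]=0xd5, mem[0x2a]=0x79, mem[0x07]=0x68

MEM[0x03,0x2a,0x07] = d5 79 68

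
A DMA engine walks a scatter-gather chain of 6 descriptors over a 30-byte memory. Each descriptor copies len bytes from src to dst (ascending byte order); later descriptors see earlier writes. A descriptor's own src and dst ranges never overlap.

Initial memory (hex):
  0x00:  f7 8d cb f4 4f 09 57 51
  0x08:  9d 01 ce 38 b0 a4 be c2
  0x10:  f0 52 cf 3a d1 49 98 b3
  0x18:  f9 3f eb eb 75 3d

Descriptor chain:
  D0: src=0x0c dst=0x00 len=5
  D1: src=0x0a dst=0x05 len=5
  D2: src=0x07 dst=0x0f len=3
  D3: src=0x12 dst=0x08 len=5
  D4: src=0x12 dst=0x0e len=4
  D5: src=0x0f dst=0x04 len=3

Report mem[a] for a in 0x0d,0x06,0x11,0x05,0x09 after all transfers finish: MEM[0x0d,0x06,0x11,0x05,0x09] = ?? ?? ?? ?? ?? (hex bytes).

[0] 0x0c->0x00 len=5 : b0 a4 be c2 f0
[1] 0x0a->0x05 len=5 : ce 38 b0 a4 be
[2] 0x07->0x0f len=3 : b0 a4 be
[3] 0x12->0x08 len=5 : cf 3a d1 49 98
[4] 0x12->0x0e len=4 : cf 3a d1 49
[5] 0x0f->0x04 len=3 : 3a d1 49
query mem[0x0d]=0xa4, mem[0x06]=0x49, mem[0x11]=0x49, mem[0x05]=0xd1, mem[0x09]=0x3a

MEM[0x0d,0x06,0x11,0x05,0x09] = a4 49 49 d1 3a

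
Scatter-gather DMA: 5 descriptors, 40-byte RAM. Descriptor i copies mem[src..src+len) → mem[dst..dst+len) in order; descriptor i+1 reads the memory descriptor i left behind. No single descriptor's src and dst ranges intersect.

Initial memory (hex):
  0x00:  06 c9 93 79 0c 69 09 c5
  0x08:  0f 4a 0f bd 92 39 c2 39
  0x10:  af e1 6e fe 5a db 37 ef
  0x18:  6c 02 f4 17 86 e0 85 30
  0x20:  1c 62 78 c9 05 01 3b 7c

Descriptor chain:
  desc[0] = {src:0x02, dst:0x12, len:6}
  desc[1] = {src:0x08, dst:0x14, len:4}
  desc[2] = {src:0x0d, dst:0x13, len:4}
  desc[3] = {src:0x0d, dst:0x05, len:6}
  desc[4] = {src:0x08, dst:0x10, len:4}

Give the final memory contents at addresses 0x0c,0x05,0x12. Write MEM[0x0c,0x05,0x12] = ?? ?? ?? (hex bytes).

#0 dst[0x12+6] := {0x93,0x79,0x0c,0x69,0x09,0xc5}
#1 dst[0x14+4] := {0x0f,0x4a,0x0f,0xbd}
#2 dst[0x13+4] := {0x39,0xc2,0x39,0xaf}
#3 dst[0x05+6] := {0x39,0xc2,0x39,0xaf,0xe1,0x93}
#4 dst[0x10+4] := {0xaf,0xe1,0x93,0xbd}
query mem[0x0c]=0x92, mem[0x05]=0x39, mem[0x12]=0x93

MEM[0x0c,0x05,0x12] = 92 39 93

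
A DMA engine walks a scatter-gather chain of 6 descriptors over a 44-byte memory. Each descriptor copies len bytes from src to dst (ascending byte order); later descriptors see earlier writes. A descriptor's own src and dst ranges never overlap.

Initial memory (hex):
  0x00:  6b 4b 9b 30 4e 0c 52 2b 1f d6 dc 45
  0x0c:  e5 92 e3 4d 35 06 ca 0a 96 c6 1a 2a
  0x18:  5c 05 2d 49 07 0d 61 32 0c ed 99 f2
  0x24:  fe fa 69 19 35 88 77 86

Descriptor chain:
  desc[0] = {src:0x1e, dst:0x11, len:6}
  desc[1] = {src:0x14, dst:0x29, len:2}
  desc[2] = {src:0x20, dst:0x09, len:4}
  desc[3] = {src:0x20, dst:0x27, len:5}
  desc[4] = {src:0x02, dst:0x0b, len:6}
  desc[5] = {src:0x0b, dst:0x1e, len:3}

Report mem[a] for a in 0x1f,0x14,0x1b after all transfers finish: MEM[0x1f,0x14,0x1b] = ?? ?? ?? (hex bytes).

MEM[0x1f,0x14,0x1b] = 30 ed 49

  after D0: wrote 6B at 0x11 = 61320ced99f2
  after D1: wrote 2B at 0x29 = ed99
  after D2: wrote 4B at 0x09 = 0ced99f2
  after D3: wrote 5B at 0x27 = 0ced99f2fe
  after D4: wrote 6B at 0x0b = 9b304e0c522b
  after D5: wrote 3B at 0x1e = 9b304e
query mem[0x1f]=0x30, mem[0x14]=0xed, mem[0x1b]=0x49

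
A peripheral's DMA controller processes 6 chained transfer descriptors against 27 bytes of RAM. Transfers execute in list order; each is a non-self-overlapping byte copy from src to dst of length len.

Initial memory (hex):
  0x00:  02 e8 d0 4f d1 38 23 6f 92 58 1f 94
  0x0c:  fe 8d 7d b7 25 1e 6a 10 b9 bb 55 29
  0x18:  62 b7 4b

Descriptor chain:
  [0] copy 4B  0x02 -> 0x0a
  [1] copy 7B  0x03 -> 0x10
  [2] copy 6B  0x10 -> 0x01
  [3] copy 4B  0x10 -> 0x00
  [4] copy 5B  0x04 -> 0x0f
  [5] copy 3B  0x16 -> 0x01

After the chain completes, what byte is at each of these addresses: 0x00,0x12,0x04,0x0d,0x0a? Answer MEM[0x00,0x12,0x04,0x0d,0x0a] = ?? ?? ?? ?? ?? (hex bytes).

#0 dst[0x0a+4] := {0xd0,0x4f,0xd1,0x38}
#1 dst[0x10+7] := {0x4f,0xd1,0x38,0x23,0x6f,0x92,0x58}
#2 dst[0x01+6] := {0x4f,0xd1,0x38,0x23,0x6f,0x92}
#3 dst[0x00+4] := {0x4f,0xd1,0x38,0x23}
#4 dst[0x0f+5] := {0x23,0x6f,0x92,0x6f,0x92}
#5 dst[0x01+3] := {0x58,0x29,0x62}
query mem[0x00]=0x4f, mem[0x12]=0x6f, mem[0x04]=0x23, mem[0x0d]=0x38, mem[0x0a]=0xd0

MEM[0x00,0x12,0x04,0x0d,0x0a] = 4f 6f 23 38 d0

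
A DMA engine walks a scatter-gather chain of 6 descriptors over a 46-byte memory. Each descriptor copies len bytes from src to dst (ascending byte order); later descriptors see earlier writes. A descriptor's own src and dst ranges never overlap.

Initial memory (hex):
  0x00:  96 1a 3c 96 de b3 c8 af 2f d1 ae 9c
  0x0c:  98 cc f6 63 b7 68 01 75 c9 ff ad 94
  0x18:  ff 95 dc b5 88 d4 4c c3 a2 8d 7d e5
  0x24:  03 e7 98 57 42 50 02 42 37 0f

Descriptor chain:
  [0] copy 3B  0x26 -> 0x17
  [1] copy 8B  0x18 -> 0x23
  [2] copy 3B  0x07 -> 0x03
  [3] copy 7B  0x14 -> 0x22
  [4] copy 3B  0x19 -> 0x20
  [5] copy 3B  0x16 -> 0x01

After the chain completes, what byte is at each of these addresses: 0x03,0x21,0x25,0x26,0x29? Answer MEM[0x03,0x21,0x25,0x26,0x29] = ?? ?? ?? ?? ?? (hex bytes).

MEM[0x03,0x21,0x25,0x26,0x29] = 57 dc 98 57 4c

[0] 0x26->0x17 len=3 : 98 57 42
[1] 0x18->0x23 len=8 : 57 42 dc b5 88 d4 4c c3
[2] 0x07->0x03 len=3 : af 2f d1
[3] 0x14->0x22 len=7 : c9 ff ad 98 57 42 dc
[4] 0x19->0x20 len=3 : 42 dc b5
[5] 0x16->0x01 len=3 : ad 98 57
query mem[0x03]=0x57, mem[0x21]=0xdc, mem[0x25]=0x98, mem[0x26]=0x57, mem[0x29]=0x4c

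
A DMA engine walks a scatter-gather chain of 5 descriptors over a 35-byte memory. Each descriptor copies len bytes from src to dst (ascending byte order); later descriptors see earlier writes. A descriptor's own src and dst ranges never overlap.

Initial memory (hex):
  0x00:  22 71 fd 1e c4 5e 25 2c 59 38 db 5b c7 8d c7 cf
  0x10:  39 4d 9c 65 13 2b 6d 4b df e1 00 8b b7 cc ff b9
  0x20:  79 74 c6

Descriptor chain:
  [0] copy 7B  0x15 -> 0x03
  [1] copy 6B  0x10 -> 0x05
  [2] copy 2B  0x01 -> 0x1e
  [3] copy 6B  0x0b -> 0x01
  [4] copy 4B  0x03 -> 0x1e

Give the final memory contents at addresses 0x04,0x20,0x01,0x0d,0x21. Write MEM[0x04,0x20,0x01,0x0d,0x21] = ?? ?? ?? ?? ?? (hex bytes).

MEM[0x04,0x20,0x01,0x0d,0x21] = c7 cf 5b 8d 39

  after D0: wrote 7B at 0x03 = 2b6d4bdfe1008b
  after D1: wrote 6B at 0x05 = 394d9c65132b
  after D2: wrote 2B at 0x1e = 71fd
  after D3: wrote 6B at 0x01 = 5bc78dc7cf39
  after D4: wrote 4B at 0x1e = 8dc7cf39
query mem[0x04]=0xc7, mem[0x20]=0xcf, mem[0x01]=0x5b, mem[0x0d]=0x8d, mem[0x21]=0x39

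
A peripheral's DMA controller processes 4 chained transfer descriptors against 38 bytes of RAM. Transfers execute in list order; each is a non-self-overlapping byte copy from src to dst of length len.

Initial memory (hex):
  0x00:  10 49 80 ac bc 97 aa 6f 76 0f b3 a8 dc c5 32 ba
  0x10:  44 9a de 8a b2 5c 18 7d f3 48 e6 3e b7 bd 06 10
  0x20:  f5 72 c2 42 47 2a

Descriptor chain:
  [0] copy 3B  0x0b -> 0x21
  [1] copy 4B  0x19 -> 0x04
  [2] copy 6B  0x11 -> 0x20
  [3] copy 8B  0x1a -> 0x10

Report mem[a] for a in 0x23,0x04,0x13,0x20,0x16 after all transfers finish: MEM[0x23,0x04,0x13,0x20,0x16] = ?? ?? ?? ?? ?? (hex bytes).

  after D0: wrote 3B at 0x21 = a8dcc5
  after D1: wrote 4B at 0x04 = 48e63eb7
  after D2: wrote 6B at 0x20 = 9ade8ab25c18
  after D3: wrote 8B at 0x10 = e63eb7bd06109ade
query mem[0x23]=0xb2, mem[0x04]=0x48, mem[0x13]=0xbd, mem[0x20]=0x9a, mem[0x16]=0x9a

MEM[0x23,0x04,0x13,0x20,0x16] = b2 48 bd 9a 9a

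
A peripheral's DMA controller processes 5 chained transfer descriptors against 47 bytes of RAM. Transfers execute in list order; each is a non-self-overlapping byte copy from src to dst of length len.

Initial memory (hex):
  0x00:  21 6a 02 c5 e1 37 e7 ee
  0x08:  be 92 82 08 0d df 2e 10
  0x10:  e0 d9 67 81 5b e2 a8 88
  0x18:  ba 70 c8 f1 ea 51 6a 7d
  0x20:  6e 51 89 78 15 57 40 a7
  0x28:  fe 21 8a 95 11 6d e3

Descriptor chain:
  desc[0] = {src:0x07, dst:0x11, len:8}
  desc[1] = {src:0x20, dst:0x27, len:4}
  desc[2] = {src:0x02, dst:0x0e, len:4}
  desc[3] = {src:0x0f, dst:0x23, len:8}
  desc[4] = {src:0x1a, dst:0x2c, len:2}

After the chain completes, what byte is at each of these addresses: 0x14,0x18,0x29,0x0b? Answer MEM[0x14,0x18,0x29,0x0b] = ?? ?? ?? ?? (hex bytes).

MEM[0x14,0x18,0x29,0x0b] = 82 2e 08 08

D0: mem[0x11..0x18] <- [ee be 92 82 08 0d df 2e]
D1: mem[0x27..0x2a] <- [6e 51 89 78]
D2: mem[0x0e..0x11] <- [02 c5 e1 37]
D3: mem[0x23..0x2a] <- [c5 e1 37 be 92 82 08 0d]
D4: mem[0x2c..0x2d] <- [c8 f1]
query mem[0x14]=0x82, mem[0x18]=0x2e, mem[0x29]=0x08, mem[0x0b]=0x08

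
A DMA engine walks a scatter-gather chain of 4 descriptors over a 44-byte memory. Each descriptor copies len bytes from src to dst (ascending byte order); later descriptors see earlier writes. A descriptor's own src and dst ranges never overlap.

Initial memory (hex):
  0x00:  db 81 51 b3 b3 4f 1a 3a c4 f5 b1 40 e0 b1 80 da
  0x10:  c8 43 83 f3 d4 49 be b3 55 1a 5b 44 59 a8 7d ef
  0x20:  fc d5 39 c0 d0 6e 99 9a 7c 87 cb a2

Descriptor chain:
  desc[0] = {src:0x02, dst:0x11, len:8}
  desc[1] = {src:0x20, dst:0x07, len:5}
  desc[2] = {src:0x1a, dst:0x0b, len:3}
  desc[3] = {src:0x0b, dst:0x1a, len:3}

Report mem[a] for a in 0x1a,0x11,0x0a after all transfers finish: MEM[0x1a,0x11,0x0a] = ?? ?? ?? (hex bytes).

MEM[0x1a,0x11,0x0a] = 5b 51 c0

  after D0: wrote 8B at 0x11 = 51b3b34f1a3ac4f5
  after D1: wrote 5B at 0x07 = fcd539c0d0
  after D2: wrote 3B at 0x0b = 5b4459
  after D3: wrote 3B at 0x1a = 5b4459
query mem[0x1a]=0x5b, mem[0x11]=0x51, mem[0x0a]=0xc0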